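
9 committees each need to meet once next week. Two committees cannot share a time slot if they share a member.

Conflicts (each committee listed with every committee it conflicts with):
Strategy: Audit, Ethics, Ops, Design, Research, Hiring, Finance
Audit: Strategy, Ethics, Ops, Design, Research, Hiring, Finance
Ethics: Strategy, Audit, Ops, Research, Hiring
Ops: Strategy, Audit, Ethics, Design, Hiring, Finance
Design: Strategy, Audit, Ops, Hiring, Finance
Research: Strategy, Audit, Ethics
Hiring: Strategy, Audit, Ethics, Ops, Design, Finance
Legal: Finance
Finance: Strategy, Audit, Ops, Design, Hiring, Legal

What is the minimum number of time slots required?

6

Strategy, Audit, Ops, Design, Hiring, Finance all conflict with each other, so at least 6 time slots are needed.
6 time slots suffice: Strategy=1, Audit=2, Ethics=3, Ops=5, Design=6, Research=4, Hiring=4, Legal=1, Finance=3. Each listed conflict is separated.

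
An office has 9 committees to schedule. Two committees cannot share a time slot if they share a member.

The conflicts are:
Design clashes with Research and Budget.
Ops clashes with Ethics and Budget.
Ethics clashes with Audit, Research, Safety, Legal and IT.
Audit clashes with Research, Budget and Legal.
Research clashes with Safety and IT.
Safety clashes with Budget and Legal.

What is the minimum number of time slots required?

3

Ethics, Audit, Legal are mutually in conflict, so at least 3 time slots are needed.
Using 3 time slots: Design=3, Ops=2, Ethics=1, Audit=3, Research=2, Safety=3, Budget=1, Legal=2, IT=3. Each listed conflict is separated.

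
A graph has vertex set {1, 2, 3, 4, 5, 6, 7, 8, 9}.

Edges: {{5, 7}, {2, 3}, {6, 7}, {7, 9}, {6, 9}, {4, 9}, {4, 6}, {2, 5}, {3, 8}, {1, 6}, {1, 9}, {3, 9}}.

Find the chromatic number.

3

4, 6, 9 are pairwise adjacent, so at least 3 colors are needed.
3 colors suffice: color red → {2, 8, 9}; color blue → {3, 5, 6}; color green → {1, 4, 7}. Every edge joins two different colors.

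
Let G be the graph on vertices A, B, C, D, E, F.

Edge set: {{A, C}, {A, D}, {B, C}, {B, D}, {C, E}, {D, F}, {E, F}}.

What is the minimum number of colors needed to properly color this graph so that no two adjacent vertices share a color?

3

The cycle E-C-B-D-F-E has odd length 5, so it cannot be 2-colored; at least 3 colors are needed.
A valid assignment using 3 colors: A=2, B=2, C=1, D=1, E=3, F=2. Each edge has distinct colors on its endpoints.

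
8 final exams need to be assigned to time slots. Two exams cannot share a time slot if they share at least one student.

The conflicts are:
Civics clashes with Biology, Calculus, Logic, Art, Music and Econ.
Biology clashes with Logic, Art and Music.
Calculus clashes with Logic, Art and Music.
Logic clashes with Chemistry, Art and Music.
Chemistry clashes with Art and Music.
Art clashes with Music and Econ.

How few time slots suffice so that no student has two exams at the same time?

Civics, Biology, Logic, Art, Music pairwise conflict, so at least 5 time slots are needed.
5 time slots suffice: time slot 1 → {Art}; time slot 2 → {Music, Econ}; time slot 3 → {Logic}; time slot 4 → {Civics, Chemistry}; time slot 5 → {Biology, Calculus}. No two conflicting exams share a time slot.

5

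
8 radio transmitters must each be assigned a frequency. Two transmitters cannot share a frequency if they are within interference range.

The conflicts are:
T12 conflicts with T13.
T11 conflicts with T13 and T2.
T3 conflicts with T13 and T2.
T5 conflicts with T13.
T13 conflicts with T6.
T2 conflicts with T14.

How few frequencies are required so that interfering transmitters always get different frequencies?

T11 and T13 conflict, so at least 2 frequencies are needed.
A valid assignment using 2 frequencies: T12=2, T11=2, T3=2, T5=2, T13=1, T6=2, T2=1, T14=2. Each listed conflict is separated.

2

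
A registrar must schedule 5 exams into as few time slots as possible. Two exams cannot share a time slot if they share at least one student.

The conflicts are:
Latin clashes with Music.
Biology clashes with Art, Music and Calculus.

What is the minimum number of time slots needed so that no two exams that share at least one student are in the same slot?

2

Biology and Music conflict, so at least 2 time slots are needed.
2 time slots suffice: time slot 1 → {Latin, Biology}; time slot 2 → {Art, Music, Calculus}. No two conflicting exams share a time slot.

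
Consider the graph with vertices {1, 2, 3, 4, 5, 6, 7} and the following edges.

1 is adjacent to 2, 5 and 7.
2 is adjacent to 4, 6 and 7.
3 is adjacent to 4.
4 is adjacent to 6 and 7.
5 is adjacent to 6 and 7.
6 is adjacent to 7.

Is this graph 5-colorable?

The chromatic number is 4. 2, 4, 6, 7 are mutually adjacent (a clique of size 4), so at least 4 colors are needed.
One proper 4-coloring: 1=green, 2=blue, 3=red, 4=yellow, 5=blue, 6=green, 7=red.
Since 5 ≥ 4, a proper 5-coloring certainly exists.

Yes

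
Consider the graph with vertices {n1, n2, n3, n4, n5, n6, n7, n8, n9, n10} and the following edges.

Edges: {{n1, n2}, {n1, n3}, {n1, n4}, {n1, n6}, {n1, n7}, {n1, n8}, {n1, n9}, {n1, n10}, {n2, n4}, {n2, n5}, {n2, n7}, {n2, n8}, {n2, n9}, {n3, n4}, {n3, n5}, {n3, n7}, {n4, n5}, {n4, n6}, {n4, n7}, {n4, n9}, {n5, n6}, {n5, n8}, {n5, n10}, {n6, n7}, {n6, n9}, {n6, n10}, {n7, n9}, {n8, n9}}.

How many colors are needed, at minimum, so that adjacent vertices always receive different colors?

n1, n2, n4, n7, n9 are mutually adjacent (a clique of size 5), so at least 5 colors are needed.
5 colors suffice: color 1 → {n1, n5}; color 2 → {n4, n8, n10}; color 3 → {n7}; color 4 → {n2, n3, n6}; color 5 → {n9}. No two adjacent vertices share a color.

5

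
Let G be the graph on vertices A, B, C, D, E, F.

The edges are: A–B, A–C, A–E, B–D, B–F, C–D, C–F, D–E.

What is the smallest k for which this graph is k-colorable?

A and C are adjacent, so at least 2 colors are needed.
One proper 2-coloring: A=1, B=2, C=2, D=1, E=2, F=1. Each edge has distinct colors on its endpoints.

2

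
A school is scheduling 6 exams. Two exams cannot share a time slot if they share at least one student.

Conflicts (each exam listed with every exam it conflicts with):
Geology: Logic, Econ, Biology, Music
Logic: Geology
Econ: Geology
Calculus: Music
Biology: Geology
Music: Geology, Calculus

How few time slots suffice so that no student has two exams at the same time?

Calculus and Music conflict, so at least 2 time slots are needed.
Using 2 time slots: Geology=1, Logic=2, Econ=2, Calculus=1, Biology=2, Music=2. Each listed conflict is separated.

2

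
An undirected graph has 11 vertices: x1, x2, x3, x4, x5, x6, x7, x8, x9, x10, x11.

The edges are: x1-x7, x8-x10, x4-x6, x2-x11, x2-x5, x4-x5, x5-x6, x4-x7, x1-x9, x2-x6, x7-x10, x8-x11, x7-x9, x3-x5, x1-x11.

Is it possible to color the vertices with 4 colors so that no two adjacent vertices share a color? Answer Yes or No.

Yes

The chromatic number is 3. x4, x5, x6 are mutually adjacent, so at least 3 colors are needed.
3 colors suffice: color 1 → {x5, x7, x11}; color 2 → {x1, x2, x3, x4, x8}; color 3 → {x6, x9, x10}.
Since 4 ≥ 3, a proper 4-coloring certainly exists.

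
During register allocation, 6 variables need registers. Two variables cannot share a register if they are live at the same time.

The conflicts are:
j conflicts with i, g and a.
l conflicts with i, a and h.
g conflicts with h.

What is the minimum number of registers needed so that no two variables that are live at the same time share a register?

The cycle h-g-j-i-l-h has odd length 5, so it cannot be 2-colored; at least 3 registers are needed.
3 registers suffice: j=1, l=1, i=2, g=2, a=2, h=3. No two conflicting variables share a register.

3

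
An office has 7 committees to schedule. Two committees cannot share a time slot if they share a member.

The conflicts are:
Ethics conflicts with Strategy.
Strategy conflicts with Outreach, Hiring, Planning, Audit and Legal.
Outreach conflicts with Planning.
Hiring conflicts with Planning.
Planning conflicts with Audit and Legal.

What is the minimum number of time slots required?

3

Strategy, Planning, Audit pairwise conflict, so at least 3 time slots are needed.
3 time slots suffice: Ethics=2, Strategy=1, Outreach=3, Hiring=3, Planning=2, Audit=3, Legal=3. No two conflicting committees share a time slot.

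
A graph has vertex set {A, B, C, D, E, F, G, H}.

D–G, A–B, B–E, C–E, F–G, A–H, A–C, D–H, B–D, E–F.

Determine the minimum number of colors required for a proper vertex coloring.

3

The cycle D-G-F-E-B-D has odd length 5, so it cannot be 2-colored; at least 3 colors are needed.
3 colors suffice: color 1 → {A, D, E}; color 2 → {B, C, F, H}; color 3 → {G}. No two adjacent vertices share a color.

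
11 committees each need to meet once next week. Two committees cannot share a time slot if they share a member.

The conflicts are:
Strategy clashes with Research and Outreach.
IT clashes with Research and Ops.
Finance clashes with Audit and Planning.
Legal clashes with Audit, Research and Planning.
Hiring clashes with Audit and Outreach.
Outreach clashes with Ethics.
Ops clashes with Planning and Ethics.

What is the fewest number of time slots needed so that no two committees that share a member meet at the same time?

3

The cycle Planning-Legal-Research-IT-Ops-Planning has odd length 5, so it cannot be 2-colored; at least 3 time slots are needed.
Using 3 time slots: Strategy=2, IT=2, Finance=3, Legal=3, Hiring=2, Audit=1, Research=1, Outreach=1, Ops=1, Planning=2, Ethics=2. No two conflicting committees share a time slot.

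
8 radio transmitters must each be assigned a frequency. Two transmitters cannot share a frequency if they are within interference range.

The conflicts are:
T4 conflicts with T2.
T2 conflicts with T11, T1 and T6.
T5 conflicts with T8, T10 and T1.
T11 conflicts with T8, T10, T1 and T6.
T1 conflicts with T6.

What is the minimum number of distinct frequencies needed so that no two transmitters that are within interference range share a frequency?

T2, T11, T1, T6 are mutually in conflict, so at least 4 frequencies are needed.
4 frequencies suffice: frequency 1 → {T4, T5, T11}; frequency 2 → {T8, T10, T1}; frequency 3 → {T2}; frequency 4 → {T6}. No two conflicting transmitters share a frequency.

4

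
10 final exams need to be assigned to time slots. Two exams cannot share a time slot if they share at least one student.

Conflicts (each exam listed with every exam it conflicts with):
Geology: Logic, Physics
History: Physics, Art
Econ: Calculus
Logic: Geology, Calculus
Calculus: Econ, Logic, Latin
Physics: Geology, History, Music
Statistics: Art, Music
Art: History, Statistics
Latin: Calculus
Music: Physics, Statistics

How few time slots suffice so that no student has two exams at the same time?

3

The cycle Music-Physics-History-Art-Statistics-Music has odd length 5, so it cannot be 2-colored; at least 3 time slots are needed.
3 time slots suffice: time slot 1 → {Calculus, Physics, Statistics}; time slot 2 → {History, Econ, Logic, Latin, Music}; time slot 3 → {Geology, Art}. Each listed conflict is separated.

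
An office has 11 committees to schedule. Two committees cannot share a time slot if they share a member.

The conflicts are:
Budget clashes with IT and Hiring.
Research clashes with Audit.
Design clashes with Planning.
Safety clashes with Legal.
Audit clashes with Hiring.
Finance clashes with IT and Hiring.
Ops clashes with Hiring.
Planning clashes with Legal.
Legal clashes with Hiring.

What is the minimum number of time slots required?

2

Design and Planning conflict, so at least 2 time slots are needed.
2 time slots suffice: time slot 1 → {Research, Safety, IT, Planning, Hiring}; time slot 2 → {Budget, Design, Audit, Finance, Ops, Legal}. Each listed conflict is separated.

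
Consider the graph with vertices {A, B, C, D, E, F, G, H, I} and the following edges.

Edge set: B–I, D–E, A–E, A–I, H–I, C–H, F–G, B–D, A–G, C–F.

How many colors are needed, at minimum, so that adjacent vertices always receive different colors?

The cycle E-A-I-B-D-E has odd length 5, so it cannot be 2-colored; at least 3 colors are needed.
One proper 3-coloring: A=1, B=3, C=1, D=1, E=2, F=2, G=3, H=3, I=2. No two adjacent vertices share a color.

3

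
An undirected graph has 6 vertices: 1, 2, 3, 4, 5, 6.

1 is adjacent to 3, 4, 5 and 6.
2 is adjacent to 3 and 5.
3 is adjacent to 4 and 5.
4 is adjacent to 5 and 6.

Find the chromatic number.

1, 3, 4, 5 form a clique, so at least 4 colors are needed.
4 colors suffice: color red → {5, 6}; color blue → {2, 4}; color green → {3}; color yellow → {1}. No two adjacent vertices share a color.

4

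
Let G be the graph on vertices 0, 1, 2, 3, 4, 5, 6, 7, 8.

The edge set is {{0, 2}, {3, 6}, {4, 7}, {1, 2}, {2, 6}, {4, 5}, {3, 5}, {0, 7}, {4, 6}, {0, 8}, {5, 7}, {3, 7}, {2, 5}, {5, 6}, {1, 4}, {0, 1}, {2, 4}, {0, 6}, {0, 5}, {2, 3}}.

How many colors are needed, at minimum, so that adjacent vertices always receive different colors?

4

2, 3, 5, 6 form a clique, so at least 4 colors are needed.
4 colors suffice: color a → {0, 3, 4}; color b → {1, 5, 8}; color c → {2, 7}; color d → {6}. Every edge joins two different colors.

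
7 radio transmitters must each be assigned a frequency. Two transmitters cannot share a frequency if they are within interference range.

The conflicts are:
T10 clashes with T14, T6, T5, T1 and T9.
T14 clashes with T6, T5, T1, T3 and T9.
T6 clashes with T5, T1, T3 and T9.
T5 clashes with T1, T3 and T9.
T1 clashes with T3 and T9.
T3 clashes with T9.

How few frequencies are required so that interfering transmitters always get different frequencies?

6

T10, T14, T6, T5, T1, T9 are mutually in conflict, so at least 6 frequencies are needed.
A valid assignment using 6 frequencies: T10=6, T14=4, T6=5, T5=3, T1=2, T3=6, T9=1. Every pair that conflicts lands in different frequencies.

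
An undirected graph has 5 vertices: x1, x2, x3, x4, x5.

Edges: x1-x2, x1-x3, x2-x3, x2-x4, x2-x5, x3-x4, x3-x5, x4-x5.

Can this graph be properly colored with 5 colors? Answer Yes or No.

The chromatic number is 4. x2, x3, x4, x5 are mutually adjacent (a clique of size 4), so at least 4 colors are needed.
4 colors suffice: color 1 → {x2}; color 2 → {x3}; color 3 → {x1, x4}; color 4 → {x5}.
Since 5 ≥ 4, a proper 5-coloring certainly exists.

Yes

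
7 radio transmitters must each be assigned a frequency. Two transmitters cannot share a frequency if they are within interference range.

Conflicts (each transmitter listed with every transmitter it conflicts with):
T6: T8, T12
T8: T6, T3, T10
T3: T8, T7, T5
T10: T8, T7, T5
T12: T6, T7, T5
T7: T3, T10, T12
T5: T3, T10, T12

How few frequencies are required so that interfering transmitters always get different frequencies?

3

The cycle T12-T7-T3-T8-T6-T12 has odd length 5, so it cannot be 2-colored; at least 3 frequencies are needed.
3 frequencies suffice: frequency 1 → {T3, T10, T12}; frequency 2 → {T8, T7, T5}; frequency 3 → {T6}. No two conflicting transmitters share a frequency.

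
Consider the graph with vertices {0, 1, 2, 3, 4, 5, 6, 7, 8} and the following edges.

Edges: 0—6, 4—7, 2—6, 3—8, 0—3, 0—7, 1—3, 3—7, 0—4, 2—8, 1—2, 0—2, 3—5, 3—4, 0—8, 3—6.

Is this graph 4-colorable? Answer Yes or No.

Yes

The chromatic number is 4. 0, 3, 4, 7 are pairwise adjacent (a clique of size 4), so at least 4 colors are needed.
4 colors suffice: color red → {2, 3}; color blue → {0, 1, 5}; color green → {6, 7, 8}; color yellow → {4}.
That is already a proper 4-coloring.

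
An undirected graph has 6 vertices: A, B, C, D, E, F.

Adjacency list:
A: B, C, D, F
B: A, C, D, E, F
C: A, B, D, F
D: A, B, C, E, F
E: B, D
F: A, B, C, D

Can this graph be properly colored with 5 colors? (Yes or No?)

Yes

The chromatic number is 5. A, B, C, D, F are mutually adjacent (a clique of size 5), so at least 5 colors are needed.
5 colors suffice: color 1 → {B}; color 2 → {D}; color 3 → {E, F}; color 4 → {A}; color 5 → {C}.
That is already a proper 5-coloring.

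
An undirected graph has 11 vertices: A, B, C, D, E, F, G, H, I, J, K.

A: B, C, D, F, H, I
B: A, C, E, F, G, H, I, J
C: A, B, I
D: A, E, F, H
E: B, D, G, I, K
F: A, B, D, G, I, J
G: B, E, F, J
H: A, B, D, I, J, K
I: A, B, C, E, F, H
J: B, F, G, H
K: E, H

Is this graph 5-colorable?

Yes

The chromatic number is 4. A, B, F, I are pairwise adjacent (a clique of size 4), so at least 4 colors are needed.
4 colors suffice: color red → {B, D, K}; color blue → {C, E, F, H}; color green → {A, G}; color yellow → {I, J}.
Since 5 ≥ 4, a proper 5-coloring certainly exists.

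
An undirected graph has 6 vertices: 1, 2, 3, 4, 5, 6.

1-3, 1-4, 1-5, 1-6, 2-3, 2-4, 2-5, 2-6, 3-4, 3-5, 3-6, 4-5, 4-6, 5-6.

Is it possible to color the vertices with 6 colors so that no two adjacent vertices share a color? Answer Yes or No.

Yes

The chromatic number is 5. 2, 3, 4, 5, 6 form a clique, so at least 5 colors are needed.
5 colors suffice: color red → {4}; color blue → {3}; color green → {5}; color yellow → {6}; color purple → {1, 2}.
Since 6 ≥ 5, a proper 6-coloring certainly exists.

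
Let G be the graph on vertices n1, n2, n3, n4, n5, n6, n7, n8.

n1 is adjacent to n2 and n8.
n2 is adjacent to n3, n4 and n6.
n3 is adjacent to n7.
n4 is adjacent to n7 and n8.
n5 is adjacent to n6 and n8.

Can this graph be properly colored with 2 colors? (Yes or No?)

No

The cycle n6-n2-n4-n8-n5-n6 has odd length 5, so it cannot be 2-colored; at least 3 colors are needed.
So 2 colors are not enough.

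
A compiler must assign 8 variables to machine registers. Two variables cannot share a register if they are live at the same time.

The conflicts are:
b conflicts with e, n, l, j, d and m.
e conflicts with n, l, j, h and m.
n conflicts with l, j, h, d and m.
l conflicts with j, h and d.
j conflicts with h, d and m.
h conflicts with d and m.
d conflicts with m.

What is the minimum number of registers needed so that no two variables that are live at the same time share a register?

5

b, n, l, j, d all conflict with each other, so at least 5 registers are needed.
5 registers suffice: register 1 → {n}; register 2 → {j}; register 3 → {b, h}; register 4 → {e, d}; register 5 → {l, m}. No two conflicting variables share a register.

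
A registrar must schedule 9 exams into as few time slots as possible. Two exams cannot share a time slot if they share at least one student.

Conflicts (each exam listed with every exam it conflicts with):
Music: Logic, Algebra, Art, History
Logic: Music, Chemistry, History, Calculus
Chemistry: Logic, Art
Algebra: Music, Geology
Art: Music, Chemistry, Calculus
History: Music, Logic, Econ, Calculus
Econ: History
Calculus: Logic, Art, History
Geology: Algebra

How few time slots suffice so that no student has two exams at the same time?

3

Logic, History, Calculus pairwise conflict, so at least 3 time slots are needed.
3 time slots suffice: time slot 1 → {Logic, Algebra, Art, Econ}; time slot 2 → {Chemistry, History, Geology}; time slot 3 → {Music, Calculus}. Each listed conflict is separated.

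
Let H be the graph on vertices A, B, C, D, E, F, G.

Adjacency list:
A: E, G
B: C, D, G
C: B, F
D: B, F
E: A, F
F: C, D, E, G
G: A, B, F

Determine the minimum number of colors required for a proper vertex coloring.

F and G are adjacent, so at least 2 colors are needed.
2 colors suffice: color 1 → {A, B, F}; color 2 → {C, D, E, G}. Each edge has distinct colors on its endpoints.

2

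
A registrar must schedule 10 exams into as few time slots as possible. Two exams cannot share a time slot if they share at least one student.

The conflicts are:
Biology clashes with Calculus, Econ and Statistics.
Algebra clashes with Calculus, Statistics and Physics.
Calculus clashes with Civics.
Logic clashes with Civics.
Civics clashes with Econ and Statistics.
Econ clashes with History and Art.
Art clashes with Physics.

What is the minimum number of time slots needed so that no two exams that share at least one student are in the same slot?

2

Art and Physics conflict, so at least 2 time slots are needed.
2 time slots suffice: time slot 1 → {Calculus, Logic, Econ, Statistics, Physics}; time slot 2 → {Biology, Algebra, Civics, History, Art}. No two conflicting exams share a time slot.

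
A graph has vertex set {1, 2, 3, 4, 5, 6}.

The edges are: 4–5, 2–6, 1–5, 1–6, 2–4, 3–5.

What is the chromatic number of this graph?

3

The cycle 2-6-1-5-4-2 has odd length 5, so it cannot be 2-colored; at least 3 colors are needed.
3 colors suffice: color a → {2, 5}; color b → {1, 3, 4}; color c → {6}. Each edge has distinct colors on its endpoints.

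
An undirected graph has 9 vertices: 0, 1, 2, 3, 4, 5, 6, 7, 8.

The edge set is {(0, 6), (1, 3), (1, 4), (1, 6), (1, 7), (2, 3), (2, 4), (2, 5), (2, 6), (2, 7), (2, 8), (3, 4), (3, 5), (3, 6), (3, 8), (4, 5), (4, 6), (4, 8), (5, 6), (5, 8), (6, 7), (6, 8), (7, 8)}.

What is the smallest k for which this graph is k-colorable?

6

2, 3, 4, 5, 6, 8 are mutually adjacent (a clique of size 6), so at least 6 colors are needed.
6 colors suffice: color red → {6}; color blue → {0, 1, 2}; color green → {3, 7}; color yellow → {4}; color purple → {8}; color orange → {5}. No two adjacent vertices share a color.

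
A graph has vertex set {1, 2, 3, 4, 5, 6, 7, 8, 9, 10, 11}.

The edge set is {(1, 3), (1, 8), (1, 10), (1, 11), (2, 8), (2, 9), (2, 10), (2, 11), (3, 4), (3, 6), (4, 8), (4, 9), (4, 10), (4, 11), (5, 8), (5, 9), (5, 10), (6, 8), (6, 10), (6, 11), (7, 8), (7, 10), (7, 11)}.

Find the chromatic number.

2

2 and 8 are adjacent, so at least 2 colors are needed.
2 colors suffice: color a → {3, 8, 9, 10, 11}; color b → {1, 2, 4, 5, 6, 7}. No two adjacent vertices share a color.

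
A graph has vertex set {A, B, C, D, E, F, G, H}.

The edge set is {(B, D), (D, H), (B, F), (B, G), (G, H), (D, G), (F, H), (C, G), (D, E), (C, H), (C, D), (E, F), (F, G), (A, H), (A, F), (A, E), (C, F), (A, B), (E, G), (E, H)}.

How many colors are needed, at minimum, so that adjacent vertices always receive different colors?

A, E, F, H form a clique, so at least 4 colors are needed.
One proper 4-coloring: A=1, B=3, C=4, D=2, E=4, F=2, G=1, H=3. Every edge joins two different colors.

4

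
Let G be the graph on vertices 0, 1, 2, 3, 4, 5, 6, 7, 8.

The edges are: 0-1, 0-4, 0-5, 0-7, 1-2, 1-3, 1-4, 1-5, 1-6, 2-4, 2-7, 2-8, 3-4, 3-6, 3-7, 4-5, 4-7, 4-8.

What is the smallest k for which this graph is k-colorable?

4

0, 1, 4, 5 form a clique, so at least 4 colors are needed.
One proper 4-coloring: 0=c, 1=b, 2=c, 3=c, 4=a, 5=d, 6=a, 7=b, 8=b. Every edge joins two different colors.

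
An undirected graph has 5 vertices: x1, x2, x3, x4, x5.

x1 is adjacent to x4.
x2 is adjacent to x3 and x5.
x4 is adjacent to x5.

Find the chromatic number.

2

x2 and x5 are adjacent, so at least 2 colors are needed.
2 colors suffice: color 1 → {x1, x3, x5}; color 2 → {x2, x4}. Every edge joins two different colors.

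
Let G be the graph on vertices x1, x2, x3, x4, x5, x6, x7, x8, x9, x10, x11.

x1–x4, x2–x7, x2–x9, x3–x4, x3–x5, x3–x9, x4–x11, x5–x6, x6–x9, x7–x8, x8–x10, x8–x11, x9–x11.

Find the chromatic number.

The cycle x2-x7-x8-x11-x9-x2 has odd length 5, so it cannot be 2-colored; at least 3 colors are needed.
A valid assignment using 3 colors: x1=blue, x2=green, x3=blue, x4=red, x5=red, x6=blue, x7=blue, x8=red, x9=red, x10=blue, x11=blue. No two adjacent vertices share a color.

3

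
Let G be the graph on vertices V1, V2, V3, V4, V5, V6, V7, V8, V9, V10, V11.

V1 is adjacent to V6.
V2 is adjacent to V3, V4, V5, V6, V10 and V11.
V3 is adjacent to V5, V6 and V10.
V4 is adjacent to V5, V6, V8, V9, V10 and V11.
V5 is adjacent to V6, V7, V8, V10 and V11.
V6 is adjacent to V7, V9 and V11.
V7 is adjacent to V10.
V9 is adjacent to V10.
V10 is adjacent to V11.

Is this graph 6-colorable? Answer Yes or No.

Yes

The chromatic number is 5. V2, V4, V5, V6, V11 form a clique, so at least 5 colors are needed.
5 colors suffice: V1=2, V2=4, V3=3, V4=3, V5=2, V6=1, V7=3, V8=1, V9=2, V10=1, V11=5.
Since 6 ≥ 5, a proper 6-coloring certainly exists.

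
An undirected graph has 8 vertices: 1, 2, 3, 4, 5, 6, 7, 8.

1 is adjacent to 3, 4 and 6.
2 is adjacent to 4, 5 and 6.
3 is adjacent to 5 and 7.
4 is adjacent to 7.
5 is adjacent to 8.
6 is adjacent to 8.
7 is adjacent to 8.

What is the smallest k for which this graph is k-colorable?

The cycle 5-3-7-4-2-5 has odd length 5, so it cannot be 2-colored; at least 3 colors are needed.
3 colors suffice: color a → {1, 2, 7}; color b → {4, 5, 6}; color c → {3, 8}. Every edge joins two different colors.

3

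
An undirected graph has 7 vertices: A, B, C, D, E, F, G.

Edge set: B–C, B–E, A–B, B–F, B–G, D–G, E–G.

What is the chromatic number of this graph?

B, E, G form a triangle, so at least 3 colors are needed.
A valid assignment using 3 colors: A=2, B=1, C=2, D=1, E=3, F=2, G=2. Each edge has distinct colors on its endpoints.

3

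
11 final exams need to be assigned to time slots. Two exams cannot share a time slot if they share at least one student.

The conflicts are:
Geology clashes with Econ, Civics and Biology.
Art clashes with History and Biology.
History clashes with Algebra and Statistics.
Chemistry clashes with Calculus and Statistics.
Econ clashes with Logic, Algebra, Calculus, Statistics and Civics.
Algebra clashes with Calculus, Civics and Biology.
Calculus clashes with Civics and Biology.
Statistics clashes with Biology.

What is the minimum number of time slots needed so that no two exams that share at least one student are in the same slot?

4

Econ, Algebra, Calculus, Civics pairwise conflict, so at least 4 time slots are needed.
4 time slots suffice: time slot 1 → {History, Chemistry, Econ, Biology}; time slot 2 → {Geology, Art, Logic, Calculus, Statistics}; time slot 3 → {Algebra}; time slot 4 → {Civics}. Every pair that conflicts lands in different time slots.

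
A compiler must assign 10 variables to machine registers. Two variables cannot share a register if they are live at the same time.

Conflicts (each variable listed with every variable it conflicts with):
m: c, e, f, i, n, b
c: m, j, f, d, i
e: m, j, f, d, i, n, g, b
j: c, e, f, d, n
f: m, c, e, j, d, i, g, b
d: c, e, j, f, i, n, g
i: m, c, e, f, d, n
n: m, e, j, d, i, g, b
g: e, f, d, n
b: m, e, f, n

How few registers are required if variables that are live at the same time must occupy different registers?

e, j, f, d all conflict with each other, so at least 4 registers are needed.
4 registers suffice: register 1 → {f, n}; register 2 → {c, e}; register 3 → {m, d}; register 4 → {j, i, g, b}. No two conflicting variables share a register.

4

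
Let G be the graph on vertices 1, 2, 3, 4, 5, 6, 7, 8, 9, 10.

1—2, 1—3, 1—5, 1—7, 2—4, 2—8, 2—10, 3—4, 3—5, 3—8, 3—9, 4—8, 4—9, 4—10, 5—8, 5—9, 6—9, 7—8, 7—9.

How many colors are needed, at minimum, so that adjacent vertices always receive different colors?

1, 3, 5 form a triangle, so at least 3 colors are needed.
3 colors suffice: color red → {1, 8, 9, 10}; color blue → {4, 5, 6, 7}; color green → {2, 3}. Each edge has distinct colors on its endpoints.

3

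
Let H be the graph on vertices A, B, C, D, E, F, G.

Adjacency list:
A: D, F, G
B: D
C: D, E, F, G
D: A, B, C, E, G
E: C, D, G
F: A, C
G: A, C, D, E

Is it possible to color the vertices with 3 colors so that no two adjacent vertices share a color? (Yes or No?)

No

C, D, E, G are pairwise adjacent (a clique of size 4), so at least 4 colors are needed.
So 3 colors are not enough.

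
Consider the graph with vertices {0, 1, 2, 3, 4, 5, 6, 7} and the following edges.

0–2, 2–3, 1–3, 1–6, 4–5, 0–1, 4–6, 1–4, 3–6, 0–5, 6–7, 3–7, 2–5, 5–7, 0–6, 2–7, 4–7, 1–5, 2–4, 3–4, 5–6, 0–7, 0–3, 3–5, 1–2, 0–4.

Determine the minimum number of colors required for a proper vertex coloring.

6

0, 1, 3, 4, 5, 6 are mutually adjacent (a clique of size 6), so at least 6 colors are needed.
6 colors suffice: color a → {5}; color b → {0}; color c → {4}; color d → {3}; color e → {2, 6}; color f → {1, 7}. No two adjacent vertices share a color.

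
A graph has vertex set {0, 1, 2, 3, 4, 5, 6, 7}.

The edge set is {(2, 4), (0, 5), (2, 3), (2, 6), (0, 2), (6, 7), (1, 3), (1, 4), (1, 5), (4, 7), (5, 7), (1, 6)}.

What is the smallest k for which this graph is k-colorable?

3

The cycle 5-1-3-2-0-5 has odd length 5, so it cannot be 2-colored; at least 3 colors are needed.
One proper 3-coloring: 0=c, 1=a, 2=a, 3=b, 4=b, 5=b, 6=b, 7=a. Each edge has distinct colors on its endpoints.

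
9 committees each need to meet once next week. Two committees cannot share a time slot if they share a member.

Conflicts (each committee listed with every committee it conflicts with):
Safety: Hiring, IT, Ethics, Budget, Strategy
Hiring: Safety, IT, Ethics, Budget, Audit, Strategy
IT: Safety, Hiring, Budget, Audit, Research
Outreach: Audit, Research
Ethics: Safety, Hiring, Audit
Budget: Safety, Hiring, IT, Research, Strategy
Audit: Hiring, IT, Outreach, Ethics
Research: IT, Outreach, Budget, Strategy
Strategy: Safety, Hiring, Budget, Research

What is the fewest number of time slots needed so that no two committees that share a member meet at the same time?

4

Safety, Hiring, IT, Budget all conflict with each other, so at least 4 time slots are needed.
4 time slots suffice: time slot 1 → {Hiring, Research}; time slot 2 → {IT, Outreach, Ethics, Strategy}; time slot 3 → {Budget, Audit}; time slot 4 → {Safety}. No two conflicting committees share a time slot.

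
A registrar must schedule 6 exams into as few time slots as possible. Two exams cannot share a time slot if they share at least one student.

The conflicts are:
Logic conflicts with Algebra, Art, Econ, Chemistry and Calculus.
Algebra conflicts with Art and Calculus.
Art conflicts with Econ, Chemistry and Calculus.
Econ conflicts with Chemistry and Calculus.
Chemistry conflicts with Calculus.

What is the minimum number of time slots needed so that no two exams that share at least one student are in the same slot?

Logic, Art, Econ, Chemistry, Calculus all conflict with each other, so at least 5 time slots are needed.
5 time slots suffice: time slot 1 → {Calculus}; time slot 2 → {Logic}; time slot 3 → {Art}; time slot 4 → {Algebra, Econ}; time slot 5 → {Chemistry}. No two conflicting exams share a time slot.

5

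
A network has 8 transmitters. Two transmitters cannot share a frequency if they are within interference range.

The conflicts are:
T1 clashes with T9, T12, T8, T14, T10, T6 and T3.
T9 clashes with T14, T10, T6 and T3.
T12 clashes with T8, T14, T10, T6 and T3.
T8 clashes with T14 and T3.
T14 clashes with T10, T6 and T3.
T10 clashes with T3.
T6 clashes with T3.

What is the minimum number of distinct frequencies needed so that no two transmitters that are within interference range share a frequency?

T1, T12, T14, T10, T3 all conflict with each other, so at least 5 frequencies are needed.
Using 5 frequencies: T1=3, T9=4, T12=4, T8=5, T14=2, T10=5, T6=5, T3=1. Every pair that conflicts lands in different frequencies.

5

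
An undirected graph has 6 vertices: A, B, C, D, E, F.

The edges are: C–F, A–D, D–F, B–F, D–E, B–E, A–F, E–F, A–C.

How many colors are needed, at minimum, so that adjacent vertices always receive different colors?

3

A, D, F are mutually adjacent, so at least 3 colors are needed.
3 colors suffice: color red → {F}; color blue → {B, C, D}; color green → {A, E}. Every edge joins two different colors.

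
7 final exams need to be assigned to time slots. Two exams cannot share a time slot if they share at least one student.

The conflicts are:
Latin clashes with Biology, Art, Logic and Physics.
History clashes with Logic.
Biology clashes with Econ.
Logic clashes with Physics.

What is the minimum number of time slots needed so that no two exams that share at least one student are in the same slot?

3

Latin, Logic, Physics all conflict with each other, so at least 3 time slots are needed.
3 time slots suffice: Latin=1, History=1, Biology=2, Art=2, Logic=2, Econ=1, Physics=3. No two conflicting exams share a time slot.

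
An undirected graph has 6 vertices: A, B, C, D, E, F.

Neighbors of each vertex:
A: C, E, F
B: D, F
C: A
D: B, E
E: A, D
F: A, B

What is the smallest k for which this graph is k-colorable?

The cycle E-A-F-B-D-E has odd length 5, so it cannot be 2-colored; at least 3 colors are needed.
3 colors suffice: A=1, B=1, C=2, D=2, E=3, F=2. Each edge has distinct colors on its endpoints.

3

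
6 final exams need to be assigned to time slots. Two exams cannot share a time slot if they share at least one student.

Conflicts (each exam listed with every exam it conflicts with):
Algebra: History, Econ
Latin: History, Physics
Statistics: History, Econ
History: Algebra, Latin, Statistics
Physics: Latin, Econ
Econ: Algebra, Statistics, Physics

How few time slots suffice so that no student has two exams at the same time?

3

The cycle Econ-Statistics-History-Latin-Physics-Econ has odd length 5, so it cannot be 2-colored; at least 3 time slots are needed.
3 time slots suffice: time slot 1 → {History, Econ}; time slot 2 → {Algebra, Statistics, Physics}; time slot 3 → {Latin}. Each listed conflict is separated.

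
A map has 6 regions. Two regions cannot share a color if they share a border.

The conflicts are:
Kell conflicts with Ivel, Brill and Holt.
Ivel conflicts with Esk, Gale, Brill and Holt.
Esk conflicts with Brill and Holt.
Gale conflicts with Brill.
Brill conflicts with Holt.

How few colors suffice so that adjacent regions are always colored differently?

4

Kell, Ivel, Brill, Holt pairwise conflict, so at least 4 colors are needed.
4 colors suffice: color 1 → {Brill}; color 2 → {Ivel}; color 3 → {Gale, Holt}; color 4 → {Kell, Esk}. Every pair that conflicts lands in different colors.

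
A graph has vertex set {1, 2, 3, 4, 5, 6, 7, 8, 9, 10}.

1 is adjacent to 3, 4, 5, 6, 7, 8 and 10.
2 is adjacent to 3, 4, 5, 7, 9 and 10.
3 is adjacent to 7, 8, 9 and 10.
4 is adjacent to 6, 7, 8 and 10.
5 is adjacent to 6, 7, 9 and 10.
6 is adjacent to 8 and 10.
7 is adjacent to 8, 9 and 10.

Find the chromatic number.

4

2, 5, 7, 9 are mutually adjacent (a clique of size 4), so at least 4 colors are needed.
4 colors suffice: 1=blue, 2=blue, 3=yellow, 4=yellow, 5=yellow, 6=red, 7=red, 8=green, 9=green, 10=green. No two adjacent vertices share a color.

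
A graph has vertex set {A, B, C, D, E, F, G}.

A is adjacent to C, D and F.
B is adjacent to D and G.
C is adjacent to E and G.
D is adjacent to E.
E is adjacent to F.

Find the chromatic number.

The cycle B-D-A-C-G-B has odd length 5, so it cannot be 2-colored; at least 3 colors are needed.
3 colors suffice: A=1, B=3, C=2, D=2, E=1, F=2, G=1. Each edge has distinct colors on its endpoints.

3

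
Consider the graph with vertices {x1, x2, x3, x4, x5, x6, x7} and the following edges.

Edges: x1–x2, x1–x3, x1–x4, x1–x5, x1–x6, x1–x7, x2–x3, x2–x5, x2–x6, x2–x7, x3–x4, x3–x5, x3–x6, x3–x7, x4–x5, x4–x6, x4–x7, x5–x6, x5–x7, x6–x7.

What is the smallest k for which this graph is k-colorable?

6

x1, x3, x4, x5, x6, x7 form a clique, so at least 6 colors are needed.
One proper 6-coloring: x1=5, x2=6, x3=2, x4=6, x5=3, x6=4, x7=1. No two adjacent vertices share a color.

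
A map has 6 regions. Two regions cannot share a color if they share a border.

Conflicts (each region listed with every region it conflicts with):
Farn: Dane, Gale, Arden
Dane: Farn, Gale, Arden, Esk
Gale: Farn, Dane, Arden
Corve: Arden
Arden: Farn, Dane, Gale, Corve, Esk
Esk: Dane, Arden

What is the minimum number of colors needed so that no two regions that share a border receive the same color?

Farn, Dane, Gale, Arden pairwise conflict, so at least 4 colors are needed.
4 colors suffice: color 1 → {Arden}; color 2 → {Dane, Corve}; color 3 → {Gale, Esk}; color 4 → {Farn}. Every pair that conflicts lands in different colors.

4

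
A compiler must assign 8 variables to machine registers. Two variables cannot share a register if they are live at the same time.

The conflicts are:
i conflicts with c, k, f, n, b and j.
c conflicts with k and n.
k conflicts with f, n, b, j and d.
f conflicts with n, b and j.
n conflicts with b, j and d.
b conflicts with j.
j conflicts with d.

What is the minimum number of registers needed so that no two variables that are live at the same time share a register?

i, k, f, n, b, j all conflict with each other, so at least 6 registers are needed.
A valid assignment using 6 registers: i=4, c=3, k=2, f=6, n=1, b=5, j=3, d=4. Each listed conflict is separated.

6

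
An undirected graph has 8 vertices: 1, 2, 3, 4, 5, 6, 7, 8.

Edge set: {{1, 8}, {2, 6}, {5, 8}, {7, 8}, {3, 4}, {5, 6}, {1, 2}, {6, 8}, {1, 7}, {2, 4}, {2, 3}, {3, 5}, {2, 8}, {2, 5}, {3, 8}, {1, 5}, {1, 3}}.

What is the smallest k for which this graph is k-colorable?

1, 2, 3, 5, 8 are pairwise adjacent (a clique of size 5), so at least 5 colors are needed.
5 colors suffice: color red → {2, 7}; color blue → {4, 8}; color green → {5}; color yellow → {3, 6}; color purple → {1}. Each edge has distinct colors on its endpoints.

5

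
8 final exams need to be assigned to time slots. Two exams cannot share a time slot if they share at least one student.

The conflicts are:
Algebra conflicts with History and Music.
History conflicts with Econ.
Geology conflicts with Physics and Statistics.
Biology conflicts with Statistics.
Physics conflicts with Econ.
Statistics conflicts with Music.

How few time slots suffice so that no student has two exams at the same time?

3

The cycle Algebra-History-Econ-Physics-Geology-Statistics-Music-Algebra has odd length 7, so it cannot be 2-colored; at least 3 time slots are needed.
3 time slots suffice: time slot 1 → {History, Physics, Statistics}; time slot 2 → {Geology, Biology, Econ, Music}; time slot 3 → {Algebra}. Every pair that conflicts lands in different time slots.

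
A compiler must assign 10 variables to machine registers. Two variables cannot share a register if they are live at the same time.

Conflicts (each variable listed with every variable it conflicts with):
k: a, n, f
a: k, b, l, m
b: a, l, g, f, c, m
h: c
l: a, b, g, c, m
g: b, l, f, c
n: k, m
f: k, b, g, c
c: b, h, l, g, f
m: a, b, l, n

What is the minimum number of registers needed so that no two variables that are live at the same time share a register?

4

b, l, g, c all conflict with each other, so at least 4 registers are needed.
4 registers suffice: register 1 → {k, b, h}; register 2 → {a, n, c}; register 3 → {l, f}; register 4 → {g, m}. No two conflicting variables share a register.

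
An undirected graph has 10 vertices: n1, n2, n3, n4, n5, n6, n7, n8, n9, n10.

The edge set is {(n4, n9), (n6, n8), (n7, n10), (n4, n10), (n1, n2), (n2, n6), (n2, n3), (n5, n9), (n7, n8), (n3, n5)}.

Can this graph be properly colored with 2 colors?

The cycle n5-n3-n2-n6-n8-n7-n10-n4-n9-n5 has odd length 9, so it cannot be 2-colored; at least 3 colors are needed.
So 2 colors are not enough.

No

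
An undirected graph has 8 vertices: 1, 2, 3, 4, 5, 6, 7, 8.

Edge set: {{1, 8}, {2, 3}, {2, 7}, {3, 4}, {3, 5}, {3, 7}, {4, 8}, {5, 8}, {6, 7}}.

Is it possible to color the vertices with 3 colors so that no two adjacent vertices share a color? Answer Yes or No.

Yes

The chromatic number is 3. 2, 3, 7 are mutually adjacent, so at least 3 colors are needed.
3 colors suffice: color red → {3, 6, 8}; color blue → {1, 4, 5, 7}; color green → {2}.
That is already a proper 3-coloring.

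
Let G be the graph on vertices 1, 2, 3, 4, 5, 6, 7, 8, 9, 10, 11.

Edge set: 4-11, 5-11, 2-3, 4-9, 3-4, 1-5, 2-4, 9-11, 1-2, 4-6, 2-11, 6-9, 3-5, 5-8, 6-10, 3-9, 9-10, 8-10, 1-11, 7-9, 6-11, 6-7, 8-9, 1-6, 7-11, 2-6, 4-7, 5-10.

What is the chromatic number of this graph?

4, 6, 7, 9, 11 are mutually adjacent (a clique of size 5), so at least 5 colors are needed.
5 colors suffice: color red → {5, 6}; color blue → {3, 10, 11}; color green → {2, 9}; color yellow → {1, 4, 8}; color purple → {7}. No two adjacent vertices share a color.

5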